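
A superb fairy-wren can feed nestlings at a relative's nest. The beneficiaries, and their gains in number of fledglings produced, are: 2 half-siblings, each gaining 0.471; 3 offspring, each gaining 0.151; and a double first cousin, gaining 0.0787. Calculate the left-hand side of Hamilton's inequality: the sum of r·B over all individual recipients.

r to a half-sibling = 1/4 (half-sibs share one parent — one path of length 2: r = (1/2)^2 = 1/4).
r to an offspring = 1/2 (one parent–offspring link: r = (1/2)^1 = 1/2).
r to a double first cousin = 1/4 (double first cousins share both grandparent pairs — four paths of length 4: r = 4·(1/2)^4 = 1/4).
Summing one r·B term per recipient: 2·0.25·0.471 + 3·0.5·0.151 + 1·0.25·0.0787 = 0.481675.

0.481675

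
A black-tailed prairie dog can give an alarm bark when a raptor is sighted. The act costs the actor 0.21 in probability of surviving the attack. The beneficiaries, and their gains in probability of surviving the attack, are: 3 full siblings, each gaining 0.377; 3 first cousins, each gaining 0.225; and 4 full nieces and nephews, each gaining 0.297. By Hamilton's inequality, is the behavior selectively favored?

Hamilton's rule: the trait is favored when the sum of r·B over every recipient exceeds the actor's cost C.
r to a full sibling = 0.5 (full sibs share both parents — two paths of length 2: r = 2·(1/2)^2 = 1/2).
r to a first cousin = 1/8 (first cousins share one grandparent pair — two paths of length 4: r = 2·(1/2)^4 = 1/8).
r to a full niece or nephew = 1/4 (full aunt/uncle↔niece/nephew: two paths of length 3 through the shared grandparent pair: r = 2·(1/2)^3 = 1/4).
Summing one r·B term per recipient: 3·0.5·0.377 + 3·0.125·0.225 + 4·0.25·0.297 = 0.946875.
0.946875 > 0.21: the indirect benefit exceeds the cost.

Yes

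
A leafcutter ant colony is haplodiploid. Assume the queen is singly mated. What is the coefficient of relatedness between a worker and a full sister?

0.75

Haplodiploid full sisters inherit their father's entire haploid genome identically (contributing 1/2) and on average half of their mother's contribution (1/2 · 1/2 = 1/4); r = 1/2 + 1/4 = 3/4.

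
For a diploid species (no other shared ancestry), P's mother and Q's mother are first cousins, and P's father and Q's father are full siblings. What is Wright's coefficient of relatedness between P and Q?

Wright's path rule: contributions from independent ancestry routes add.
P and Q are related in two ways: second cousins through their mothers (r = 1/32) and first cousins through their fathers (r = 1/8).
r = 1/32 + 1/8 = 0.15625.

0.15625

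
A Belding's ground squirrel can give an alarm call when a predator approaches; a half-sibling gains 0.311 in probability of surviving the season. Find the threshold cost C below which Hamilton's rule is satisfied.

r to a half-sibling = 0.25 (half-sibs share one parent — one path of length 2: r = (1/2)^2 = 1/4).
Hamilton's rule: n·r·B > C, so the trait is favored while C < n·r·B = 1·0.25·0.311 = 0.07775.

0.07775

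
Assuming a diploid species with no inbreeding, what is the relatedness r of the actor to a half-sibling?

0.25

Half-sibs share one parent — one path of length 2: r = (1/2)^2 = 1/4.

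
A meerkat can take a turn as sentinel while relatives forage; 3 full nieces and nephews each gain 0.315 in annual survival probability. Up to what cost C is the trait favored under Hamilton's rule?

0.23625

r to a full niece or nephew = 1/4 (full aunt/uncle↔niece/nephew: two paths of length 3 through the shared grandparent pair: r = 2·(1/2)^3 = 1/4).
Hamilton's rule: n·r·B > C, so the trait is favored while C < n·r·B = 3·0.25·0.315 = 0.23625.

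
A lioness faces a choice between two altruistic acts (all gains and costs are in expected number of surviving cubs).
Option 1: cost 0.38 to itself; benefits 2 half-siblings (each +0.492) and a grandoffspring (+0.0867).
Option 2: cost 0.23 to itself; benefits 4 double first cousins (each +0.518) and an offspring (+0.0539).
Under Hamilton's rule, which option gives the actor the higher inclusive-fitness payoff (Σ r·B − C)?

Option 2

Option 1: r to a half-sibling = 0.25.
Option 1: r to a grandoffspring = 0.25.
Option 1: Σ r·B − C = (2·0.25·0.492 + 1·0.25·0.0867) − 0.38 = -0.112325.
Option 2: r to a double first cousin = 0.25.
Option 2: r to an offspring = 0.5.
Option 2: Σ r·B − C = (4·0.25·0.518 + 1·0.5·0.0539) − 0.23 = 0.31495.
Option 2 has the higher net inclusive-fitness payoff.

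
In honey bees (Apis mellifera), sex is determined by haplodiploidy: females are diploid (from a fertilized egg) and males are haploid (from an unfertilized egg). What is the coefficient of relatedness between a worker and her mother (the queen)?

One meiotic link between diploid queen and diploid daughter: r = 1/2.

0.5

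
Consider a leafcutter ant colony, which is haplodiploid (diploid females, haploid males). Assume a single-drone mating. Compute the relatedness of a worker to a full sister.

0.75

Haplodiploid full sisters inherit their father's entire haploid genome identically (contributing 1/2) and on average half of their mother's contribution (1/2 · 1/2 = 1/4); r = 1/2 + 1/4 = 3/4.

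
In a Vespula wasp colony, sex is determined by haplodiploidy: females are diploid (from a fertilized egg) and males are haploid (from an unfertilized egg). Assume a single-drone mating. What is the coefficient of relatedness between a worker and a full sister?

0.75

Haplodiploid full sisters inherit their father's entire haploid genome identically (contributing 1/2) and on average half of their mother's contribution (1/2 · 1/2 = 1/4); r = 1/2 + 1/4 = 3/4.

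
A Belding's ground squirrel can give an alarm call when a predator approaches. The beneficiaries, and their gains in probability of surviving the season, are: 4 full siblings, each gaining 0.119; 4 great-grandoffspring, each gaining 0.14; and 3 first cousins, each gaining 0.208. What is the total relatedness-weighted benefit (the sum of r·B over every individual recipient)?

r to a full sibling = 0.5 (full sibs share both parents — two paths of length 2: r = 2·(1/2)^2 = 1/2).
r to a great-grandoffspring = 0.125 (three parent–offspring links: r = (1/2)^3 = 1/8).
r to a first cousin = 0.125 (first cousins share one grandparent pair — two paths of length 4: r = 2·(1/2)^4 = 1/8).
Summing one r·B term per recipient: 4·0.5·0.119 + 4·0.125·0.14 + 3·0.125·0.208 = 0.386.

0.386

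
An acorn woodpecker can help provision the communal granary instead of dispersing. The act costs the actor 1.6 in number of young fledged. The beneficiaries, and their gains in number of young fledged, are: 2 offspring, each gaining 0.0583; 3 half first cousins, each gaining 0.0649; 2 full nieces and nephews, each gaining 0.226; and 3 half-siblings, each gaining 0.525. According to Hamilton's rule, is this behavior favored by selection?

Hamilton's rule: the trait is favored when the sum of r·B over every recipient exceeds the actor's cost C.
r to an offspring = 0.5 (one parent–offspring link: r = (1/2)^1 = 1/2).
r to a half first cousin = 1/16 (half first cousins share one grandparent — one path of length 4: r = (1/2)^4 = 1/16).
r to a full niece or nephew = 0.25 (full aunt/uncle↔niece/nephew: two paths of length 3 through the shared grandparent pair: r = 2·(1/2)^3 = 1/4).
r to a half-sibling = 0.25 (half-sibs share one parent — one path of length 2: r = (1/2)^2 = 1/4).
Summing one r·B term per recipient: 2·0.5·0.0583 + 3·0.0625·0.0649 + 2·0.25·0.226 + 3·0.25·0.525 = 0.57721875.
0.57721875 < 1.6: the indirect benefit is less than the cost.

No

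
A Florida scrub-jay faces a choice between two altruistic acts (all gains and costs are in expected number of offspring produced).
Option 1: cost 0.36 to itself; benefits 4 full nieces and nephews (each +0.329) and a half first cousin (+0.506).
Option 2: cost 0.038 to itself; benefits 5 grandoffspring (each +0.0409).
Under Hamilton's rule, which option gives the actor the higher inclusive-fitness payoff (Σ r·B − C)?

Option 1: r to a full niece or nephew = 0.25.
Option 1: r to a half first cousin = 0.0625.
Option 1: Σ r·B − C = (4·0.25·0.329 + 1·0.0625·0.506) − 0.36 = 0.000625.
Option 2: r to a grandoffspring = 0.25.
Option 2: Σ r·B − C = (5·0.25·0.0409) − 0.038 = 0.013125.
Option 2 has the higher net inclusive-fitness payoff.

Option 2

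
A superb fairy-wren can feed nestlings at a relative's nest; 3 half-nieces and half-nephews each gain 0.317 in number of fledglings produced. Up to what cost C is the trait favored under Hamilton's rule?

r to a half-niece or half-nephew = 0.125 (half-aunt/uncle↔niece/nephew: one path of length 3: r = (1/2)^3 = 1/8).
Hamilton's rule: n·r·B > C, so the trait is favored while C < n·r·B = 3·0.125·0.317 = 0.118875.

0.118875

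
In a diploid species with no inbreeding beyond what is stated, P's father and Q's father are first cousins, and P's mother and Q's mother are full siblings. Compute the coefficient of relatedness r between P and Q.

0.15625

With two independent routes of shared ancestry, r is the sum of the two contributions.
P and Q are related in two ways: second cousins through their fathers (r = 1/32) and first cousins through their mothers (r = 1/8).
r = 1/32 + 1/8 = 0.15625.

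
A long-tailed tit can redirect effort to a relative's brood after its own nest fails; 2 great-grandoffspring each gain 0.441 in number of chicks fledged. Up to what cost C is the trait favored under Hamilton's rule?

r to a great-grandoffspring = 0.125 (three parent–offspring links: r = (1/2)^3 = 1/8).
Hamilton's rule: n·r·B > C, so the trait is favored while C < n·r·B = 2·0.125·0.441 = 0.11025.

0.11025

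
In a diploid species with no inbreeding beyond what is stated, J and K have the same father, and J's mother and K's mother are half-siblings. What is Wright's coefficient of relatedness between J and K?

Relatedness sums over independent paths through distinct common ancestors.
J and K are related in two ways: half-sibs through their shared father (r = 1/4) and half first cousins through their mothers (r = 1/16).
r = 1/4 + 1/16 = 5/16 = 0.3125.

0.3125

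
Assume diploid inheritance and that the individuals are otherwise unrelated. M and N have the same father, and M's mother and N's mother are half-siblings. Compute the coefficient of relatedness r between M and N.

0.3125

Independent pedigree routes through distinct common ancestors add.
M and N are related in two ways: half-sibs through their shared father (r = 1/4) and half first cousins through their mothers (r = 1/16).
r = 1/4 + 1/16 = 0.3125.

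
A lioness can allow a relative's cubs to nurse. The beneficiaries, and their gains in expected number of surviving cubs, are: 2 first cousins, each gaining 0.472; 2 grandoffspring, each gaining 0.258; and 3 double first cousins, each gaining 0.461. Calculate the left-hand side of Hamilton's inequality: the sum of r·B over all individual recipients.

0.59275

r to a first cousin = 0.125 (first cousins share one grandparent pair — two paths of length 4: r = 2·(1/2)^4 = 1/8).
r to a grandoffspring = 0.25 (two parent–offspring links: r = (1/2)^2 = 1/4).
r to a double first cousin = 0.25 (double first cousins share both grandparent pairs — four paths of length 4: r = 4·(1/2)^4 = 1/4).
Summing one r·B term per recipient: 2·0.125·0.472 + 2·0.25·0.258 + 3·0.25·0.461 = 0.59275.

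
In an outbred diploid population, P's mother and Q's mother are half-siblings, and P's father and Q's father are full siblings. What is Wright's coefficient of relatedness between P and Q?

0.1875

With two independent routes of shared ancestry, r is the sum of the two contributions.
P and Q are related in two ways: half first cousins through their mothers (r = 1/16) and first cousins through their fathers (r = 1/8).
r = 1/16 + 1/8 = 0.1875.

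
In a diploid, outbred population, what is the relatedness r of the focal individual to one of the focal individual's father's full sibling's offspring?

0.125

Each parent–offspring link contributes a factor of 1/2, and independent paths through distinct common ancestors add.
First cousins share one grandparent pair — two paths of length 4: r = 2·(1/2)^4 = 1/8.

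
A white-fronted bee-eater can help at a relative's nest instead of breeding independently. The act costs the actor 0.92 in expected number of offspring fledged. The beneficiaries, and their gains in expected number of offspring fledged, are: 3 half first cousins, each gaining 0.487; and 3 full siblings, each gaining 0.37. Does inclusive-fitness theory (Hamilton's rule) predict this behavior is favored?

Hamilton's rule: the trait is favored when the sum of r·B over every recipient exceeds the actor's cost C.
r to a half first cousin = 1/16 (half first cousins share one grandparent — one path of length 4: r = (1/2)^4 = 1/16).
r to a full sibling = 1/2 (full sibs share both parents — two paths of length 2: r = 2·(1/2)^2 = 1/2).
Summing one r·B term per recipient: 3·0.0625·0.487 + 3·0.5·0.37 = 0.6463125.
0.6463125 < 0.92: the indirect benefit is less than the cost.

No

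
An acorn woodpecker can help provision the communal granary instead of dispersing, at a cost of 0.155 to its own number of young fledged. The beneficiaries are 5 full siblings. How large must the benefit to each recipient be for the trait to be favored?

r to a full sibling = 0.5 (full sibs share both parents — two paths of length 2: r = 2·(1/2)^2 = 1/2).
Hamilton's rule with n recipients of equal r: n·r·B > C, so B > C/(n·r) = 0.155/(5·0.5) = 0.062.

0.062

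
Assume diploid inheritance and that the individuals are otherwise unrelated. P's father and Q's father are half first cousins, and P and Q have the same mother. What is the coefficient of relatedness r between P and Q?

Independent pedigree routes through distinct common ancestors add.
P and Q are related in two ways: half second cousins through their fathers (r = 1/64) and half-sibs through their shared mother (r = 1/4).
r = 1/64 + 1/4 = 0.265625.

0.265625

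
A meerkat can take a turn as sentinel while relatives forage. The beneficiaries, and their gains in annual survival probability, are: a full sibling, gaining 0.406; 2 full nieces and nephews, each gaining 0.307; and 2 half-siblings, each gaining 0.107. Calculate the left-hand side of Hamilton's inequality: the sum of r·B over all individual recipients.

0.41

r to a full sibling = 0.5 (full sibs share both parents — two paths of length 2: r = 2·(1/2)^2 = 1/2).
r to a full niece or nephew = 0.25 (full aunt/uncle↔niece/nephew: two paths of length 3 through the shared grandparent pair: r = 2·(1/2)^3 = 1/4).
r to a half-sibling = 0.25 (half-sibs share one parent — one path of length 2: r = (1/2)^2 = 1/4).
Summing one r·B term per recipient: 1·0.5·0.406 + 2·0.25·0.307 + 2·0.25·0.107 = 0.41.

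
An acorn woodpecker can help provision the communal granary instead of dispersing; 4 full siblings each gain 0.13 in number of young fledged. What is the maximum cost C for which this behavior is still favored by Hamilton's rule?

r to a full sibling = 1/2 (full sibs share both parents — two paths of length 2: r = 2·(1/2)^2 = 1/2).
Hamilton's rule: n·r·B > C, so the trait is favored while C < n·r·B = 4·0.5·0.13 = 0.26.

0.26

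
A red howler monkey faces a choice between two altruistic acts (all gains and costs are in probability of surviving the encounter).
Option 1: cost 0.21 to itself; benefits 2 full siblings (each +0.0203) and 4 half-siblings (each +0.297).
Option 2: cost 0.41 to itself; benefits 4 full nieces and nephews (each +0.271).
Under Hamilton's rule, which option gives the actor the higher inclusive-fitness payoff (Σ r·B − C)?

Option 1

Option 1: r to a full sibling = 0.5.
Option 1: r to a half-sibling = 0.25.
Option 1: Σ r·B − C = (2·0.5·0.0203 + 4·0.25·0.297) − 0.21 = 0.1073.
Option 2: r to a full niece or nephew = 0.25.
Option 2: Σ r·B − C = (4·0.25·0.271) − 0.41 = -0.139.
Option 1 has the higher net inclusive-fitness payoff.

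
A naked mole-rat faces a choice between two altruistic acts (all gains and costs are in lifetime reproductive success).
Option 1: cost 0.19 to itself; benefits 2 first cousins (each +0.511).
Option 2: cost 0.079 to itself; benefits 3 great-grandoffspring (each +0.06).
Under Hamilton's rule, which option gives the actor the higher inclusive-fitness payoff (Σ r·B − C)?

Option 1: r to a first cousin = 0.125.
Option 1: Σ r·B − C = (2·0.125·0.511) − 0.19 = -0.06225.
Option 2: r to a great-grandoffspring = 0.125.
Option 2: Σ r·B − C = (3·0.125·0.06) − 0.079 = -0.0565.
Option 2 has the higher net inclusive-fitness payoff.

Option 2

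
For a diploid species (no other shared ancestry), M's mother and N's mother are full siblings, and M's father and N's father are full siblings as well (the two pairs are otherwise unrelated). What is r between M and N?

Wright's path rule: contributions from independent ancestry routes add.
M and N are related in two ways: first cousins through their mothers (r = 1/8) and first cousins through their fathers (r = 1/8) — i.e. double first cousins.
r = 1/8 + 1/8 = 1/4 = 0.25.

0.25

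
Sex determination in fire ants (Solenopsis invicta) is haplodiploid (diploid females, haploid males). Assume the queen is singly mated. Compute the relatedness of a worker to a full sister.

Haplodiploid full sisters inherit their father's entire haploid genome identically (contributing 1/2) and on average half of their mother's contribution (1/2 · 1/2 = 1/4); r = 1/2 + 1/4 = 3/4.

0.75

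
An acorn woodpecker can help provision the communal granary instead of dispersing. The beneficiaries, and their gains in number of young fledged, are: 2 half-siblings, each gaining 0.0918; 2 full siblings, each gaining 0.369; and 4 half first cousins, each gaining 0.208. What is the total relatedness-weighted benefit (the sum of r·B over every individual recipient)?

0.4669

r to a half-sibling = 0.25 (half-sibs share one parent — one path of length 2: r = (1/2)^2 = 1/4).
r to a full sibling = 0.5 (full sibs share both parents — two paths of length 2: r = 2·(1/2)^2 = 1/2).
r to a half first cousin = 0.0625 (half first cousins share one grandparent — one path of length 4: r = (1/2)^4 = 1/16).
Summing one r·B term per recipient: 2·0.25·0.0918 + 2·0.5·0.369 + 4·0.0625·0.208 = 0.4669.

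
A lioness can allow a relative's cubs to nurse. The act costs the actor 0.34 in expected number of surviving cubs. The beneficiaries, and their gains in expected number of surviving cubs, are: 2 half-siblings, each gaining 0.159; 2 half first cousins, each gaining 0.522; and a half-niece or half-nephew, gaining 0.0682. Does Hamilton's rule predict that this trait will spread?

Hamilton's rule: the trait is favored when the sum of r·B over every recipient exceeds the actor's cost C.
r to a half-sibling = 1/4 (half-sibs share one parent — one path of length 2: r = (1/2)^2 = 1/4).
r to a half first cousin = 1/16 (half first cousins share one grandparent — one path of length 4: r = (1/2)^4 = 1/16).
r to a half-niece or half-nephew = 0.125 (half-aunt/uncle↔niece/nephew: one path of length 3: r = (1/2)^3 = 1/8).
Summing one r·B term per recipient: 2·0.25·0.159 + 2·0.0625·0.522 + 1·0.125·0.0682 = 0.153275.
0.153275 < 0.34: the indirect benefit is less than the cost.

No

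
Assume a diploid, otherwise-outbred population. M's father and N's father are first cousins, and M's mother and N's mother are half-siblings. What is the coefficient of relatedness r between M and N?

Independent pedigree routes through distinct common ancestors add.
M and N are related in two ways: second cousins through their fathers (r = 1/32) and half first cousins through their mothers (r = 1/16).
r = 1/32 + 1/16 = 0.09375.

0.09375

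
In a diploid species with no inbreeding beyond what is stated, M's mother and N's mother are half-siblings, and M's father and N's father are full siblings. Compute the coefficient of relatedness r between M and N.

Wright's path rule: contributions from independent ancestry routes add.
M and N are related in two ways: half first cousins through their mothers (r = 1/16) and first cousins through their fathers (r = 1/8).
r = 1/16 + 1/8 = 0.1875.

0.1875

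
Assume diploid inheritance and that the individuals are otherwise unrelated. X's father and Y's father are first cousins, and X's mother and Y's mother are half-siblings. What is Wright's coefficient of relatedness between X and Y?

Wright's path rule: contributions from independent ancestry routes add.
X and Y are related in two ways: second cousins through their fathers (r = 1/32) and half first cousins through their mothers (r = 1/16).
r = 1/32 + 1/16 = 3/32 = 0.09375.

0.09375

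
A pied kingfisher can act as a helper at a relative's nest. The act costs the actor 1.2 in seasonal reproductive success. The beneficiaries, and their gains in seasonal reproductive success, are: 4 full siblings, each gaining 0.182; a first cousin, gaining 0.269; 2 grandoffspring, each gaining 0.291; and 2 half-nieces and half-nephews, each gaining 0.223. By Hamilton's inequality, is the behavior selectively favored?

No

Hamilton's rule: the trait is favored when the sum of r·B over every recipient exceeds the actor's cost C.
r to a full sibling = 1/2 (full sibs share both parents — two paths of length 2: r = 2·(1/2)^2 = 1/2).
r to a first cousin = 1/8 (first cousins share one grandparent pair — two paths of length 4: r = 2·(1/2)^4 = 1/8).
r to a grandoffspring = 0.25 (two parent–offspring links: r = (1/2)^2 = 1/4).
r to a half-niece or half-nephew = 1/8 (half-aunt/uncle↔niece/nephew: one path of length 3: r = (1/2)^3 = 1/8).
Summing one r·B term per recipient: 4·0.5·0.182 + 1·0.125·0.269 + 2·0.25·0.291 + 2·0.125·0.223 = 0.598875.
0.598875 < 1.2: the indirect benefit is less than the cost.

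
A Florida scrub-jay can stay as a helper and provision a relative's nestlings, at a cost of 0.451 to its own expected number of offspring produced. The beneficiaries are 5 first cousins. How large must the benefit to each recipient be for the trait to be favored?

0.7216

r to a first cousin = 0.125 (first cousins share one grandparent pair — two paths of length 4: r = 2·(1/2)^4 = 1/8).
Hamilton's rule with n recipients of equal r: n·r·B > C, so B > C/(n·r) = 0.451/(5·0.125) = 0.7216.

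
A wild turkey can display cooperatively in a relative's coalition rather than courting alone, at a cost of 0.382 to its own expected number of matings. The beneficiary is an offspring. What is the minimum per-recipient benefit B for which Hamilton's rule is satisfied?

0.764

r to an offspring = 1/2 (one parent–offspring link: r = (1/2)^1 = 1/2).
Hamilton's rule with n recipients of equal r: n·r·B > C, so B > C/(n·r) = 0.382/(1·0.5) = 0.764.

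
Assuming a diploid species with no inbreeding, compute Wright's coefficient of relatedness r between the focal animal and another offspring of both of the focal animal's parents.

0.5

Each parent–offspring link contributes a factor of 1/2, and independent paths through distinct common ancestors add.
Full sibs share both parents — two paths of length 2: r = 2·(1/2)^2 = 1/2.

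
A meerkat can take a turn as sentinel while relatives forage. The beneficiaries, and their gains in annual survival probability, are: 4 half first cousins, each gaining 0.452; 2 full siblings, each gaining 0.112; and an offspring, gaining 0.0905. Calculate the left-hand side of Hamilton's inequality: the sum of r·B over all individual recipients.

0.27025

r to a half first cousin = 0.0625 (half first cousins share one grandparent — one path of length 4: r = (1/2)^4 = 1/16).
r to a full sibling = 0.5 (full sibs share both parents — two paths of length 2: r = 2·(1/2)^2 = 1/2).
r to an offspring = 0.5 (one parent–offspring link: r = (1/2)^1 = 1/2).
Summing one r·B term per recipient: 4·0.0625·0.452 + 2·0.5·0.112 + 1·0.5·0.0905 = 0.27025.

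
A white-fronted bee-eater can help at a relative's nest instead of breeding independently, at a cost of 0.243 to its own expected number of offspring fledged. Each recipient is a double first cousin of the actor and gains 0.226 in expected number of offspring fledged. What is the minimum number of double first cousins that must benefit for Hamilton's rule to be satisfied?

r to a double first cousin = 1/4 (double first cousins share both grandparent pairs — four paths of length 4: r = 4·(1/2)^4 = 1/4).
Hamilton's rule: n·r·B > C  ⇒  n > C/(r·B) = 0.243/(0.25·0.226) = 4.301.
The smallest integer exceeding 4.301 is 5.

5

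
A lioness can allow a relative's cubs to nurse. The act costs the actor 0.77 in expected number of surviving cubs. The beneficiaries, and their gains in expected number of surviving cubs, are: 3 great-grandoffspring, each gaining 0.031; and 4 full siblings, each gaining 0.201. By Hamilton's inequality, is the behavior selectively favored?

Hamilton's rule: the trait is favored when the sum of r·B over every recipient exceeds the actor's cost C.
r to a great-grandoffspring = 1/8 (three parent–offspring links: r = (1/2)^3 = 1/8).
r to a full sibling = 0.5 (full sibs share both parents — two paths of length 2: r = 2·(1/2)^2 = 1/2).
Summing one r·B term per recipient: 3·0.125·0.031 + 4·0.5·0.201 = 0.413625.
0.413625 < 0.77: the indirect benefit is less than the cost.

No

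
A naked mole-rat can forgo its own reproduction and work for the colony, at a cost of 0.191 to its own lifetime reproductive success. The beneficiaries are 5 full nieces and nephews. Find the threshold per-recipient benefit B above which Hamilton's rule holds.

0.1528

r to a full niece or nephew = 0.25 (full aunt/uncle↔niece/nephew: two paths of length 3 through the shared grandparent pair: r = 2·(1/2)^3 = 1/4).
Hamilton's rule with n recipients of equal r: n·r·B > C, so B > C/(n·r) = 0.191/(5·0.25) = 0.1528.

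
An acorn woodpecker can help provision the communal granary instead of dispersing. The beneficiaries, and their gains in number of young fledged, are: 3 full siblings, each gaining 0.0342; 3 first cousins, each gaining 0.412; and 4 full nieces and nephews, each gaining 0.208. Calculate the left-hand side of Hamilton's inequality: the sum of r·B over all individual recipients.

0.4138

r to a full sibling = 1/2 (full sibs share both parents — two paths of length 2: r = 2·(1/2)^2 = 1/2).
r to a first cousin = 0.125 (first cousins share one grandparent pair — two paths of length 4: r = 2·(1/2)^4 = 1/8).
r to a full niece or nephew = 0.25 (full aunt/uncle↔niece/nephew: two paths of length 3 through the shared grandparent pair: r = 2·(1/2)^3 = 1/4).
Summing one r·B term per recipient: 3·0.5·0.0342 + 3·0.125·0.412 + 4·0.25·0.208 = 0.4138.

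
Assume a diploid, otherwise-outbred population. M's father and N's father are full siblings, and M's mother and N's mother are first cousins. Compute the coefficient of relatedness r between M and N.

Relatedness sums over independent paths through distinct common ancestors.
M and N are related in two ways: first cousins through their fathers (r = 1/8) and second cousins through their mothers (r = 1/32).
r = 1/8 + 1/32 = 0.15625.

0.15625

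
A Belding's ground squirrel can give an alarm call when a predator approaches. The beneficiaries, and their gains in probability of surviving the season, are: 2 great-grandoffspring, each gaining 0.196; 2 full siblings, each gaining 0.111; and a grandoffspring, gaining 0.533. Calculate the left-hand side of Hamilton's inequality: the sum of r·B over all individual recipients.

r to a great-grandoffspring = 1/8 (three parent–offspring links: r = (1/2)^3 = 1/8).
r to a full sibling = 0.5 (full sibs share both parents — two paths of length 2: r = 2·(1/2)^2 = 1/2).
r to a grandoffspring = 0.25 (two parent–offspring links: r = (1/2)^2 = 1/4).
Summing one r·B term per recipient: 2·0.125·0.196 + 2·0.5·0.111 + 1·0.25·0.533 = 0.29325.

0.29325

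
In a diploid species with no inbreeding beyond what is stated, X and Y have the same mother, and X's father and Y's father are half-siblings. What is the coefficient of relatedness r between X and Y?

0.3125

Relatedness sums over independent paths through distinct common ancestors.
X and Y are related in two ways: half-sibs through their shared mother (r = 1/4) and half first cousins through their fathers (r = 1/16).
r = 1/4 + 1/16 = 5/16 = 0.3125.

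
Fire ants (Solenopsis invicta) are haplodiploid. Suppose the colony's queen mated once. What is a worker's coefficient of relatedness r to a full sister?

0.75

Haplodiploid full sisters inherit their father's entire haploid genome identically (contributing 1/2) and on average half of their mother's contribution (1/2 · 1/2 = 1/4); r = 1/2 + 1/4 = 3/4.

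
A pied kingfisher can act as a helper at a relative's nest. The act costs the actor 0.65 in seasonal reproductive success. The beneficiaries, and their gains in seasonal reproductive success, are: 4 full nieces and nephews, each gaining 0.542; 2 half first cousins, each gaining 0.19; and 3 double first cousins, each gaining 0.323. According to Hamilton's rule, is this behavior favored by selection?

Yes

Hamilton's rule: the trait is favored when the sum of r·B over every recipient exceeds the actor's cost C.
r to a full niece or nephew = 0.25 (full aunt/uncle↔niece/nephew: two paths of length 3 through the shared grandparent pair: r = 2·(1/2)^3 = 1/4).
r to a half first cousin = 1/16 (half first cousins share one grandparent — one path of length 4: r = (1/2)^4 = 1/16).
r to a double first cousin = 1/4 (double first cousins share both grandparent pairs — four paths of length 4: r = 4·(1/2)^4 = 1/4).
Summing one r·B term per recipient: 4·0.25·0.542 + 2·0.0625·0.19 + 3·0.25·0.323 = 0.808.
0.808 > 0.65: the indirect benefit exceeds the cost.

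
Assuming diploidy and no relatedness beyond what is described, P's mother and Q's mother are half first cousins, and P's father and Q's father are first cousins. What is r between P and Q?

0.046875

With two independent routes of shared ancestry, r is the sum of the two contributions.
P and Q are related in two ways: half second cousins through their mothers (r = 1/64) and second cousins through their fathers (r = 1/32).
r = 1/64 + 1/32 = 3/64 = 0.046875.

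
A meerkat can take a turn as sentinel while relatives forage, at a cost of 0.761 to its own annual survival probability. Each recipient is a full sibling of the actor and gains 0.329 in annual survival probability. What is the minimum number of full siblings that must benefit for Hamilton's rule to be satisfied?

5

r to a full sibling = 1/2 (full sibs share both parents — two paths of length 2: r = 2·(1/2)^2 = 1/2).
Hamilton's rule: n·r·B > C  ⇒  n > C/(r·B) = 0.761/(0.5·0.329) = 4.626.
The smallest integer exceeding 4.626 is 5.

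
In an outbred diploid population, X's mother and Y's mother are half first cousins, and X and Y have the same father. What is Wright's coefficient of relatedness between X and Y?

0.265625

Wright's path rule: contributions from independent ancestry routes add.
X and Y are related in two ways: half second cousins through their mothers (r = 1/64) and half-sibs through their shared father (r = 1/4).
r = 1/64 + 1/4 = 0.265625.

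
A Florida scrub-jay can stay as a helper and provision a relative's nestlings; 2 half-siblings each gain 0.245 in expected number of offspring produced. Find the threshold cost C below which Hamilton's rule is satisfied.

0.1225

r to a half-sibling = 0.25 (half-sibs share one parent — one path of length 2: r = (1/2)^2 = 1/4).
Hamilton's rule: n·r·B > C, so the trait is favored while C < n·r·B = 2·0.25·0.245 = 0.1225.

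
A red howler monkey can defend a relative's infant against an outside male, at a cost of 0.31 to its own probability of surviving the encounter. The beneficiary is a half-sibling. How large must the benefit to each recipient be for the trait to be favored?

r to a half-sibling = 0.25 (half-sibs share one parent — one path of length 2: r = (1/2)^2 = 1/4).
Hamilton's rule with n recipients of equal r: n·r·B > C, so B > C/(n·r) = 0.31/(1·0.25) = 1.24.

1.24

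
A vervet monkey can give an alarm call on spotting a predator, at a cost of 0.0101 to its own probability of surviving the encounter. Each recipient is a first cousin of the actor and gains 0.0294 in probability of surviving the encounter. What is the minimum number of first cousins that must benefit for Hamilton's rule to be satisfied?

r to a first cousin = 1/8 (first cousins share one grandparent pair — two paths of length 4: r = 2·(1/2)^4 = 1/8).
Hamilton's rule: n·r·B > C  ⇒  n > C/(r·B) = 0.0101/(0.125·0.0294) = 2.748.
The smallest integer exceeding 2.748 is 3.

3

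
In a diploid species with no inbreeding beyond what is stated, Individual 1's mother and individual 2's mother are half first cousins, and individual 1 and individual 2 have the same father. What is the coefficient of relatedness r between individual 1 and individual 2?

0.265625

Independent pedigree routes through distinct common ancestors add.
Individual 1 and individual 2 are related in two ways: half second cousins through their mothers (r = 1/64) and half-sibs through their shared father (r = 1/4).
r = 1/64 + 1/4 = 0.265625.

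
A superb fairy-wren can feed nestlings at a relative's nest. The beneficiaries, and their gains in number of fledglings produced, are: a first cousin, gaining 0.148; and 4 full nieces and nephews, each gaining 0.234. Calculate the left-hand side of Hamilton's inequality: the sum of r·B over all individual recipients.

0.2525

r to a first cousin = 0.125 (first cousins share one grandparent pair — two paths of length 4: r = 2·(1/2)^4 = 1/8).
r to a full niece or nephew = 0.25 (full aunt/uncle↔niece/nephew: two paths of length 3 through the shared grandparent pair: r = 2·(1/2)^3 = 1/4).
Summing one r·B term per recipient: 1·0.125·0.148 + 4·0.25·0.234 = 0.2525.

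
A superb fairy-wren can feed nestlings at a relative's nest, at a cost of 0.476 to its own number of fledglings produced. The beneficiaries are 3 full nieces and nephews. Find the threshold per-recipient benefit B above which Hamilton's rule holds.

r to a full niece or nephew = 1/4 (full aunt/uncle↔niece/nephew: two paths of length 3 through the shared grandparent pair: r = 2·(1/2)^3 = 1/4).
Hamilton's rule with n recipients of equal r: n·r·B > C, so B > C/(n·r) = 0.476/(3·0.25) = 0.6347.

0.6347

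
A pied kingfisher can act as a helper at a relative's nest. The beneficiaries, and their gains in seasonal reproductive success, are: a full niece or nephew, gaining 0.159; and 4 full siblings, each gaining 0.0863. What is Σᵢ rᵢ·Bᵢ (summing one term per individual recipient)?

r to a full niece or nephew = 0.25 (full aunt/uncle↔niece/nephew: two paths of length 3 through the shared grandparent pair: r = 2·(1/2)^3 = 1/4).
r to a full sibling = 0.5 (full sibs share both parents — two paths of length 2: r = 2·(1/2)^2 = 1/2).
Summing one r·B term per recipient: 1·0.25·0.159 + 4·0.5·0.0863 = 0.21235.

0.21235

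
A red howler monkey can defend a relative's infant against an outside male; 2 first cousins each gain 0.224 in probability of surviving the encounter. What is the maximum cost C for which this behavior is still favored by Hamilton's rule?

0.056

r to a first cousin = 1/8 (first cousins share one grandparent pair — two paths of length 4: r = 2·(1/2)^4 = 1/8).
Hamilton's rule: n·r·B > C, so the trait is favored while C < n·r·B = 2·0.125·0.224 = 0.056.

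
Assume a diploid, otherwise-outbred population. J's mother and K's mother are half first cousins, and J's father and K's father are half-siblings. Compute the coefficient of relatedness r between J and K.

With two independent routes of shared ancestry, r is the sum of the two contributions.
J and K are related in two ways: half second cousins through their mothers (r = 1/64) and half first cousins through their fathers (r = 1/16).
r = 1/64 + 1/16 = 5/64 = 0.078125.

0.078125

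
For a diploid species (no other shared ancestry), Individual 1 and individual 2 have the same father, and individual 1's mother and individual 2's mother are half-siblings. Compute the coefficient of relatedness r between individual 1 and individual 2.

0.3125

With two independent routes of shared ancestry, r is the sum of the two contributions.
Individual 1 and individual 2 are related in two ways: half-sibs through their shared father (r = 1/4) and half first cousins through their mothers (r = 1/16).
r = 1/4 + 1/16 = 0.3125.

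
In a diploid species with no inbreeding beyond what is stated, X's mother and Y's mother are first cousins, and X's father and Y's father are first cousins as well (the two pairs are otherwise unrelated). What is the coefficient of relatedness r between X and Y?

Relatedness sums over independent paths through distinct common ancestors.
X and Y are related in two ways: second cousins through their mothers (r = 1/32) and second cousins through their fathers (r = 1/32).
r = 1/32 + 1/32 = 0.0625.

0.0625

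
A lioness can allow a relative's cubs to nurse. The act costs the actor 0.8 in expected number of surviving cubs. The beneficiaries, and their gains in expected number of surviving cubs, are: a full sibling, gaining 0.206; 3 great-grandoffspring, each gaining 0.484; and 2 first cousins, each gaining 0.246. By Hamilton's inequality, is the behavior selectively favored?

No

Hamilton's rule: the trait is favored when the sum of r·B over every recipient exceeds the actor's cost C.
r to a full sibling = 0.5 (full sibs share both parents — two paths of length 2: r = 2·(1/2)^2 = 1/2).
r to a great-grandoffspring = 0.125 (three parent–offspring links: r = (1/2)^3 = 1/8).
r to a first cousin = 0.125 (first cousins share one grandparent pair — two paths of length 4: r = 2·(1/2)^4 = 1/8).
Summing one r·B term per recipient: 1·0.5·0.206 + 3·0.125·0.484 + 2·0.125·0.246 = 0.346.
0.346 < 0.8: the indirect benefit is less than the cost.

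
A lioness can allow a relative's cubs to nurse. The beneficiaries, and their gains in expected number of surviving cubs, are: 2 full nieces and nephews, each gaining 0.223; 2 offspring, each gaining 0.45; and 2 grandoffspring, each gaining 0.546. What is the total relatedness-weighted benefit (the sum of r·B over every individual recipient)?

r to a full niece or nephew = 1/4 (full aunt/uncle↔niece/nephew: two paths of length 3 through the shared grandparent pair: r = 2·(1/2)^3 = 1/4).
r to an offspring = 0.5 (one parent–offspring link: r = (1/2)^1 = 1/2).
r to a grandoffspring = 0.25 (two parent–offspring links: r = (1/2)^2 = 1/4).
Summing one r·B term per recipient: 2·0.25·0.223 + 2·0.5·0.45 + 2·0.25·0.546 = 0.8345.

0.8345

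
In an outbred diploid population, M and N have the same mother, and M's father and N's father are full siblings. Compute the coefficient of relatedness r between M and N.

Relatedness sums over independent paths through distinct common ancestors.
M and N are related in two ways: half-sibs through their shared mother (r = 1/4) and first cousins through their fathers (r = 1/8).
r = 1/4 + 1/8 = 3/8 = 0.375.

0.375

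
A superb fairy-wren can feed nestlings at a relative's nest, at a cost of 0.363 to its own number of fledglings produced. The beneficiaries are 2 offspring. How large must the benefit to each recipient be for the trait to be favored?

0.363

r to an offspring = 1/2 (one parent–offspring link: r = (1/2)^1 = 1/2).
Hamilton's rule with n recipients of equal r: n·r·B > C, so B > C/(n·r) = 0.363/(2·0.5) = 0.363.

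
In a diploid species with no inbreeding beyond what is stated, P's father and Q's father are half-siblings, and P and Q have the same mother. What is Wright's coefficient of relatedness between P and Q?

Independent pedigree routes through distinct common ancestors add.
P and Q are related in two ways: half first cousins through their fathers (r = 1/16) and half-sibs through their shared mother (r = 1/4).
r = 1/16 + 1/4 = 0.3125.

0.3125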